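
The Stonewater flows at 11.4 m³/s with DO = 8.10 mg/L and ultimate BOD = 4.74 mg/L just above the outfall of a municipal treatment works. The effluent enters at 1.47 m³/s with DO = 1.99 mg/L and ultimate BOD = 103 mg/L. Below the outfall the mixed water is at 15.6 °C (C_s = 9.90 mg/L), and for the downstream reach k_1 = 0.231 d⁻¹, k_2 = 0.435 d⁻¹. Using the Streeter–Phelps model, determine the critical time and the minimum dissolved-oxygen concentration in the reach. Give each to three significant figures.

Mixed DO = (11.4×8.10 + 1.47×1.99)/(11.4+1.47) = 95.27/12.87 = 7.402 mg/L.
Mixed L₀ = (11.4×4.74 + 1.47×103)/(12.87) = 205.4/12.87 = 15.96 mg/L.
Initial deficit D₀ = C_s − DO₀ = 9.90 − 7.402 = 2.498 mg/L.
t_c = (1/0.2040) ln[(0.435/0.231)(1 − 2.498×0.2040/(0.231×15.96))] = 4.902 × ln(1.623) = 2.374 d.
D_c = (0.231/0.435) × 15.96 × e^(−0.231×2.374) = 0.5310 × 15.96 × 0.5779 = 4.899 mg/L.
Minimum DO = 9.90 − 4.899 = 5.001 mg/L.

t_c ≈ 2.37 d; minimum DO ≈ 5.00 mg/L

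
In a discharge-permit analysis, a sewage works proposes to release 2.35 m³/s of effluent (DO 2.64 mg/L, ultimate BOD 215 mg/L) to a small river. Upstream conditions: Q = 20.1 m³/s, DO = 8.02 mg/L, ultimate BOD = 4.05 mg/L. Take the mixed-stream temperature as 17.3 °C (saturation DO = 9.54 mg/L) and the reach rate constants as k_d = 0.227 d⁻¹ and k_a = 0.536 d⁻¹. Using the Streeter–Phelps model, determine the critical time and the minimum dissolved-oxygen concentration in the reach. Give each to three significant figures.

t_c ≈ 2.41 d; minimum DO ≈ 3.13 mg/L

Mixed DO = (20.1×8.02 + 2.35×2.64)/(20.1+2.35) = 167.4/22.45 = 7.457 mg/L.
Mixed L₀ = (20.1×4.05 + 2.35×215)/(22.45) = 586.7/22.45 = 26.13 mg/L.
Initial deficit D₀ = C_s − DO₀ = 9.54 − 7.457 = 2.083 mg/L.
t_c = (1/0.3090) ln[(0.536/0.227)(1 − 2.083×0.3090/(0.227×26.13))] = 3.236 × ln(2.105) = 2.409 d.
D_c = (0.227/0.536) × 26.13 × e^(−0.227×2.409) = 0.4235 × 26.13 × 0.5788 = 6.406 mg/L.
Minimum DO = 9.54 − 6.406 = 3.134 mg/L.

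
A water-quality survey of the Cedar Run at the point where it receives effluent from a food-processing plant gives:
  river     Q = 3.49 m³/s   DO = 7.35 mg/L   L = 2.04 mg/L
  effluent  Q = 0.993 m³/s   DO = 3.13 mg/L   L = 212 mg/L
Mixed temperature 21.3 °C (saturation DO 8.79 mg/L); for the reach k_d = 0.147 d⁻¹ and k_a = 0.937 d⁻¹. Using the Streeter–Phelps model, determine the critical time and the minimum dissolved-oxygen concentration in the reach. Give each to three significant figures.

Mixed DO = (3.49×7.35 + 0.993×3.13)/(3.49+0.993) = 28.76/4.483 = 6.415 mg/L.
Mixed L₀ = (3.49×2.04 + 0.993×212)/(4.483) = 217.6/4.483 = 48.55 mg/L.
Initial deficit D₀ = C_s − DO₀ = 8.79 − 6.415 = 2.375 mg/L.
t_c = (1/0.7900) ln[(0.937/0.147)(1 − 2.375×0.7900/(0.147×48.55))] = 1.266 × ln(4.698) = 1.959 d.
D_c = (0.147/0.937) × 48.55 × e^(−0.147×1.959) = 0.1569 × 48.55 × 0.7498 = 5.711 mg/L.
Minimum DO = 8.79 − 5.711 = 3.079 mg/L.

t_c ≈ 1.96 d; minimum DO ≈ 3.08 mg/L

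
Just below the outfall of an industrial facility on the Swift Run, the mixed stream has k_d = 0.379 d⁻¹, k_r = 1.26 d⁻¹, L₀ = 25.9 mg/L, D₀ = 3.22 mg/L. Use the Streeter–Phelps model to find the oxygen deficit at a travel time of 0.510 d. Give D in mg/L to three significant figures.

k_d L₀/(k_r−k_d) = 0.379×25.9/(1.26−0.379) = 9.816/0.8810 = 11.14 mg/L.
e^(−k_d t) = e^(−0.379×0.5100) = 0.8242; e^(−k_r t) = e^(−1.26×0.5100) = 0.5259.
D = 11.14 × (0.8242 − 0.5259) + 3.22 × 0.5259 = 3.324 + 1.693 = 5.017 mg/L.

D ≈ 5.02 mg/L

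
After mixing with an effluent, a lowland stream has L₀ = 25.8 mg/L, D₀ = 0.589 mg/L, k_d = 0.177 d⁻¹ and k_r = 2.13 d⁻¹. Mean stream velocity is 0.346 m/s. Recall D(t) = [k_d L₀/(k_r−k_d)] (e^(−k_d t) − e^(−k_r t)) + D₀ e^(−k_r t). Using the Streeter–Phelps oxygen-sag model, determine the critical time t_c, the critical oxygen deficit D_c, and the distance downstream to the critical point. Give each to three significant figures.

With k_r/k_d = 12.03 and 1 − D₀(k_r−k_d)/(k_d L₀) = 0.7481,
t_c = ln(12.03 × 0.7481) / (2.13 − 0.177) = ln(9.003) / 1.953 = 2.198/1.953 = 1.125 d.
L(t_c) = L₀ e^(−k_d t_c) = 25.8 × 0.8194 = 21.14 mg/L, and at the critical point k_r D_c = k_d L, so D_c = (0.177/2.13) × 21.14 = 1.757 mg/L.
x_c = v t_c = 0.346 m/s × 1.125 d × 86400 s/d = 33640 m ≈ 33.6 km.

t_c ≈ 1.13 d; D_c ≈ 1.76 mg/L; x_c ≈ 33.6 km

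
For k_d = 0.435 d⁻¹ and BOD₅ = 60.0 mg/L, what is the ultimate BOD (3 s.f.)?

L₀ ≈ 67.7 mg/L

BOD₅ = L₀(1 − e^(−5k_d)) ⇒ L₀ = BOD₅ / (1 − e^(−5×0.435))
= 60.0 / (1 − 0.1136) = 60.0 / 0.8864 = 67.69 mg/L.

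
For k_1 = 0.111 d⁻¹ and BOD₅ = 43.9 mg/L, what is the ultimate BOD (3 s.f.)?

BOD₅ = L₀(1 − e^(−5k_1)) ⇒ L₀ = BOD₅ / (1 − e^(−5×0.111))
= 43.9 / (1 − 0.5741) = 43.9 / 0.4259 = 103.1 mg/L.

L₀ ≈ 103 mg/L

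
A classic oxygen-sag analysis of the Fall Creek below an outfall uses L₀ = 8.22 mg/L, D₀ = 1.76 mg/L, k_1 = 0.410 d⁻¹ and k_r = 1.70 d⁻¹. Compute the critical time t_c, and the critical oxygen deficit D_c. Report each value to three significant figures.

t_c ≈ 0.234 d; D_c ≈ 1.80 mg/L

At the critical point dD/dt = 0, so k_1 L₀ e^(−k_1 t) = k_r D. Substituting D(t) from the Streeter–Phelps equation and solving for t gives
t_c = ln[(k_r/k_1)(1 − D₀(k_r−k_1)/(k_1 L₀))] / (k_r−k_1).
Here k_r−k_1 = 1.290 d⁻¹ and 1 − D₀(k_r−k_1)/(k_1 L₀) = 1 − 1.76×1.290/(0.410×8.22) = 0.3263, so
t_c = ln(4.146 × 0.3263) / 1.290 = 0.3024 / 1.290 = 0.2344 d.
D_c = (k_1/k_r) L₀ e^(−k_1 t_c) = (0.410/1.70) × 8.22 × e^(−0.410×0.2344) = 0.2412 × 8.22 × 0.9084 = 1.801 mg/L.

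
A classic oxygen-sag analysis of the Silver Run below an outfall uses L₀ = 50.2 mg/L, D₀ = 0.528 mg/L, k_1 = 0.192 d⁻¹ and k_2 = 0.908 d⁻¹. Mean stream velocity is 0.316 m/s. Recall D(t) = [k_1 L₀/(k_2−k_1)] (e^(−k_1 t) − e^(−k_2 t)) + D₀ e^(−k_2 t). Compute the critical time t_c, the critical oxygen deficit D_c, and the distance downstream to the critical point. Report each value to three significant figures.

With k_2/k_1 = 4.729 and 1 − D₀(k_2−k_1)/(k_1 L₀) = 0.9608,
t_c = ln(4.729 × 0.9608) / (0.908 − 0.192) = ln(4.544) / 0.7160 = 1.514/0.7160 = 2.114 d.
L(t_c) = L₀ e^(−k_1 t_c) = 50.2 × 0.6664 = 33.45 mg/L, and at the critical point k_2 D_c = k_1 L, so D_c = (0.192/0.908) × 33.45 = 7.073 mg/L.
x_c = v t_c = 0.316 m/s × 2.114 d × 86400 s/d = 57720 m ≈ 57.7 km.

t_c ≈ 2.11 d; D_c ≈ 7.07 mg/L; x_c ≈ 57.7 km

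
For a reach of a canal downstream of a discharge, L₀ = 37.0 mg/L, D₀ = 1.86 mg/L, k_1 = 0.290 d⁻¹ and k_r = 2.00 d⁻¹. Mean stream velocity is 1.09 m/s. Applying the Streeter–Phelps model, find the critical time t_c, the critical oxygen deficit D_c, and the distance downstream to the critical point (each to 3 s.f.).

t_c ≈ 0.924 d; D_c ≈ 4.10 mg/L; x_c ≈ 87.0 km

With k_r/k_1 = 6.897 and 1 − D₀(k_r−k_1)/(k_1 L₀) = 0.7036,
t_c = ln(6.897 × 0.7036) / (2.00 − 0.290) = ln(4.852) / 1.710 = 1.579/1.710 = 0.9237 d.
D_c = (k_1/k_r) L₀ e^(−k_1 t_c) = (0.290/2.00) × 37.0 × e^(−0.290×0.9237) = 0.1450 × 37.0 × 0.7650 = 4.104 mg/L.
x_c = v t_c = 1.09 m/s × 0.9237 d × 86400 s/d = 86990 m ≈ 87.0 km.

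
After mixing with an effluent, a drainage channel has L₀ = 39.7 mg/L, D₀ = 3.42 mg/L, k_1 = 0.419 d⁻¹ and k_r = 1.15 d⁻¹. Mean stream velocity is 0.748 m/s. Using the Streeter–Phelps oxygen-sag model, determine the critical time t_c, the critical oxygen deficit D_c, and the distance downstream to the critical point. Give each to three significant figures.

t_c ≈ 1.16 d; D_c ≈ 8.90 mg/L; x_c ≈ 74.9 km

At the critical point dD/dt = 0, so k_1 L₀ e^(−k_1 t) = k_r D. Substituting D(t) from the Streeter–Phelps equation and solving for t gives
t_c = ln[(k_r/k_1)(1 − D₀(k_r−k_1)/(k_1 L₀))] / (k_r−k_1).
Here k_r−k_1 = 0.7310 d⁻¹ and 1 − D₀(k_r−k_1)/(k_1 L₀) = 1 − 3.42×0.7310/(0.419×39.7) = 0.8497, so
t_c = ln(2.745 × 0.8497) / 0.7310 = 0.8468 / 0.7310 = 1.158 d.
D_c = (k_1/k_r) L₀ e^(−k_1 t_c) = (0.419/1.15) × 39.7 × e^(−0.419×1.158) = 0.3643 × 39.7 × 0.6155 = 8.903 mg/L.
x_c = v t_c = 0.748 m/s × 1.158 d × 86400 s/d = 74860 m ≈ 74.9 km.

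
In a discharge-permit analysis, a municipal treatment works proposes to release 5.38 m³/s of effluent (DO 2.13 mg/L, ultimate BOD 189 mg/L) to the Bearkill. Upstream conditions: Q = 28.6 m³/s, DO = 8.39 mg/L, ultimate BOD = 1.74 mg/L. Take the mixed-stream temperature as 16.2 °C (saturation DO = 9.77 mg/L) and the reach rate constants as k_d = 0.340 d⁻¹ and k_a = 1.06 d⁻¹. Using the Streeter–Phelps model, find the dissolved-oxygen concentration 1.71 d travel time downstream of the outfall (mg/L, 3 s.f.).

DO ≈ 3.51 mg/L

Mixed DO = (28.6×8.39 + 5.38×2.13)/(28.6+5.38) = 251.4/33.98 = 7.399 mg/L.
Mixed L₀ = (28.6×1.74 + 5.38×189)/(33.98) = 1067/33.98 = 31.39 mg/L.
Initial deficit D₀ = C_s − DO₀ = 9.77 − 7.399 = 2.371 mg/L.
D(1.71) = [0.340×31.39/(1.06−0.340)](e^(−0.340×1.71) − e^(−1.06×1.71)) + 2.371 e^(−1.06×1.71)
= 14.82 × (0.5591 − 0.1632) + 2.371 × 0.1632 = 6.255 mg/L.
DO = 9.77 − 6.255 = 3.515 mg/L.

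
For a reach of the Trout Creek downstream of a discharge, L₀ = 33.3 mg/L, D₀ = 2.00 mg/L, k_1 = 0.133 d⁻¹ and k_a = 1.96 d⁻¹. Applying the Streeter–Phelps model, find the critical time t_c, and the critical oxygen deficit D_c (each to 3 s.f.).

At the critical point dD/dt = 0, so k_1 L₀ e^(−k_1 t) = k_a D. Substituting D(t) from the Streeter–Phelps equation and solving for t gives
t_c = ln[(k_a/k_1)(1 − D₀(k_a−k_1)/(k_1 L₀))] / (k_a−k_1).
Here k_a−k_1 = 1.827 d⁻¹ and 1 − D₀(k_a−k_1)/(k_1 L₀) = 1 − 2.00×1.827/(0.133×33.3) = 0.1750, so
t_c = ln(14.74 × 0.1750) / 1.827 = 0.9472 / 1.827 = 0.5184 d.
L(t_c) = L₀ e^(−k_1 t_c) = 33.3 × 0.9334 = 31.08 mg/L, and at the critical point k_a D_c = k_1 L, so D_c = (0.133/1.96) × 31.08 = 2.109 mg/L.

t_c ≈ 0.518 d; D_c ≈ 2.11 mg/L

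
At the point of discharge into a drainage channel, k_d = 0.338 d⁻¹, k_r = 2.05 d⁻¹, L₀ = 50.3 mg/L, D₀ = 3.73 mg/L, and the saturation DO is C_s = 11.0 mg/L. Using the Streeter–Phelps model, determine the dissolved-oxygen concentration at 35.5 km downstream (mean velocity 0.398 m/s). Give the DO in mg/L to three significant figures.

Travel time t = x/v = 35.5 km / (0.398 m/s) = 35500 m / 0.398 m/s = 89200 s = 1.032 d.
k_d L₀/(k_r−k_d) = 0.338×50.3/(2.05−0.338) = 17.00/1.712 = 9.931 mg/L.
e^(−k_d t) = e^(−0.338×1.032) = 0.7054; e^(−k_r t) = e^(−2.05×1.032) = 0.1205.
D = 9.931 × (0.7054 − 0.1205) + 3.73 × 0.1205 = 5.809 + 0.4494 = 6.258 mg/L.
DO = C_s − D = 11.0 − 6.258 = 4.742 mg/L.

DO ≈ 4.74 mg/L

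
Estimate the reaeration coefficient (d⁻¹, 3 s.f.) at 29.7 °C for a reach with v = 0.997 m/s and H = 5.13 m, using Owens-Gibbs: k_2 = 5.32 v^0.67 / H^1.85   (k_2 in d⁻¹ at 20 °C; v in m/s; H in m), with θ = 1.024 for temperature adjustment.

k_2 ≈ 0.325 d⁻¹

k_2(20) = 5.32 × 0.997^0.67 / 5.13^1.85 = 5.32 × 0.9980 / 20.59 = 0.2578 d⁻¹.
k_2(29.7) = 0.2578 × 1.024^(29.7−20) = 0.2578 × 1.259 = 0.3245 d⁻¹.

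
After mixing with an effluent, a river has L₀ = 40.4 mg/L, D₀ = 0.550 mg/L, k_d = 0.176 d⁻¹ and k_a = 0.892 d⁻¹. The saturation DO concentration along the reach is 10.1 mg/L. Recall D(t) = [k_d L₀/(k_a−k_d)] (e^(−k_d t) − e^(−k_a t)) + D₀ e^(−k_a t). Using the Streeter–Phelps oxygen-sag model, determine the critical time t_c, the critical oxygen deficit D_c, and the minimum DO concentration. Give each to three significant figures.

t_c ≈ 2.19 d; D_c ≈ 5.42 mg/L; min DO ≈ 4.68 mg/L

t_c = [1/(k_a−k_d)] ln[(k_a/k_d)(1 − D₀(k_a−k_d)/(k_d L₀))]
= [1/(0.892−0.176)] ln[(0.892/0.176)(1 − 0.550×0.7160/(0.176×40.4))]
= (1/0.7160) ln[5.068 × 0.9446] = 1.397 × ln(4.787) = 1.397 × 1.566 = 2.187 d.
L(t_c) = L₀ e^(−k_d t_c) = 40.4 × 0.6805 = 27.49 mg/L, and at the critical point k_a D_c = k_d L, so D_c = (0.176/0.892) × 27.49 = 5.424 mg/L.
Minimum DO = C_s − D_c = 10.1 − 5.424 = 4.676 mg/L.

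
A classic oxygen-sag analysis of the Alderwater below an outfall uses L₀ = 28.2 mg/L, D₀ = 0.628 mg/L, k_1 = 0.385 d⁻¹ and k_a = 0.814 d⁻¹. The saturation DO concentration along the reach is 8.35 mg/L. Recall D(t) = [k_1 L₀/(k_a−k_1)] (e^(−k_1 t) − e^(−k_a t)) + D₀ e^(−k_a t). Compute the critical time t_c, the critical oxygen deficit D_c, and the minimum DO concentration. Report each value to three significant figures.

With k_a/k_1 = 2.114 and 1 − D₀(k_a−k_1)/(k_1 L₀) = 0.9752,
t_c = ln(2.114 × 0.9752) / (0.814 − 0.385) = ln(2.062) / 0.4290 = 0.7236/0.4290 = 1.687 d.
L(t_c) = L₀ e^(−k_1 t_c) = 28.2 × 0.5224 = 14.73 mg/L, and at the critical point k_a D_c = k_1 L, so D_c = (0.385/0.814) × 14.73 = 6.967 mg/L.
Minimum DO = C_s − D_c = 8.35 − 6.967 = 1.383 mg/L.

t_c ≈ 1.69 d; D_c ≈ 6.97 mg/L; min DO ≈ 1.38 mg/L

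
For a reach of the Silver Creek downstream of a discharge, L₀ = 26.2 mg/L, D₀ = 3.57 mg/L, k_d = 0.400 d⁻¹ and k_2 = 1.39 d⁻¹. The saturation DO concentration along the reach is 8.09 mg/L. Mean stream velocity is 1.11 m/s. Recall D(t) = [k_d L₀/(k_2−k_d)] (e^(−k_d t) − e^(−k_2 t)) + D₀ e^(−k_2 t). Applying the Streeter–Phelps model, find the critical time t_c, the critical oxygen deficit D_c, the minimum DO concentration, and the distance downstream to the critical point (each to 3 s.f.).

At the critical point dD/dt = 0, so k_d L₀ e^(−k_d t) = k_2 D. Substituting D(t) from the Streeter–Phelps equation and solving for t gives
t_c = ln[(k_2/k_d)(1 − D₀(k_2−k_d)/(k_d L₀))] / (k_2−k_d).
Here k_2−k_d = 0.9900 d⁻¹ and 1 − D₀(k_2−k_d)/(k_d L₀) = 1 − 3.57×0.9900/(0.400×26.2) = 0.6628, so
t_c = ln(3.475 × 0.6628) / 0.9900 = 0.8342 / 0.9900 = 0.8427 d.
D_c = (k_d/k_2) L₀ e^(−k_d t_c) = (0.400/1.39) × 26.2 × e^(−0.400×0.8427) = 0.2878 × 26.2 × 0.7139 = 5.382 mg/L.
Minimum DO = C_s − D_c = 8.09 − 5.382 = 2.708 mg/L.
x_c = v t_c = 1.11 m/s × 0.8427 d × 86400 s/d = 80820 m ≈ 80.8 km.

t_c ≈ 0.843 d; D_c ≈ 5.38 mg/L; min DO ≈ 2.71 mg/L; x_c ≈ 80.8 km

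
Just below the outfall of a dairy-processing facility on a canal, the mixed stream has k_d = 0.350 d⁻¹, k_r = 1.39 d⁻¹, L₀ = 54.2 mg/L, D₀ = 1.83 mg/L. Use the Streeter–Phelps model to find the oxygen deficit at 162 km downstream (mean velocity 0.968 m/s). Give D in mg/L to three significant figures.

Travel time t = x/v = 162 km / (0.968 m/s) = 162000 m / 0.968 m/s = 167400 s = 1.937 d.
k_d L₀/(k_r−k_d) = 0.350×54.2/(1.39−0.350) = 18.97/1.040 = 18.24 mg/L.
e^(−k_d t) = e^(−0.350×1.937) = 0.5077; e^(−k_r t) = e^(−1.39×1.937) = 0.06772.
D = 18.24 × (0.5077 − 0.06772) + 1.83 × 0.06772 = 8.025 + 0.1239 = 8.149 mg/L.

D ≈ 8.15 mg/L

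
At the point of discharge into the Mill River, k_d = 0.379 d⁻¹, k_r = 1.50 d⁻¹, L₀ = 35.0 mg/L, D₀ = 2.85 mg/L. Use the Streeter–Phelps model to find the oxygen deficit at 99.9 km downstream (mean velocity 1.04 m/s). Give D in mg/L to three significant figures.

D ≈ 6.07 mg/L

Travel time t = x/v = 99.9 km / (1.04 m/s) = 99900 m / 1.04 m/s = 96060 s = 1.112 d.
k_d L₀/(k_r−k_d) = 0.379×35.0/(1.50−0.379) = 13.27/1.121 = 11.83 mg/L.
e^(−k_d t) = e^(−0.379×1.112) = 0.6562; e^(−k_r t) = e^(−1.50×1.112) = 0.1887.
D = 11.83 × (0.6562 − 0.1887) + 2.85 × 0.1887 = 5.532 + 0.5378 = 6.069 mg/L.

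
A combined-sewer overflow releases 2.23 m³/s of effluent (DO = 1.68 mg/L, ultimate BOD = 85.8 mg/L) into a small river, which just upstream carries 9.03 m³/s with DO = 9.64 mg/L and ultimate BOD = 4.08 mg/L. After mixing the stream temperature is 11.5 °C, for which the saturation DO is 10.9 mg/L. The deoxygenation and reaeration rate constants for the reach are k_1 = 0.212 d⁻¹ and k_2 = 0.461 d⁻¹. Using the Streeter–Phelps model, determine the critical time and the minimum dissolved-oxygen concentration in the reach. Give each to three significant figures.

Mixed DO = (9.03×9.64 + 2.23×1.68)/(9.03+2.23) = 90.80/11.26 = 8.064 mg/L.
Mixed L₀ = (9.03×4.08 + 2.23×85.8)/(11.26) = 228.2/11.26 = 20.26 mg/L.
Initial deficit D₀ = C_s − DO₀ = 10.9 − 8.064 = 2.836 mg/L.
t_c = (1/0.2490) ln[(0.461/0.212)(1 − 2.836×0.2490/(0.212×20.26))] = 4.016 × ln(1.817) = 2.398 d.
D_c = (0.212/0.461) × 20.26 × e^(−0.212×2.398) = 0.4599 × 20.26 × 0.6014 = 5.605 mg/L.
Minimum DO = 10.9 − 5.605 = 5.295 mg/L.

t_c ≈ 2.40 d; minimum DO ≈ 5.30 mg/L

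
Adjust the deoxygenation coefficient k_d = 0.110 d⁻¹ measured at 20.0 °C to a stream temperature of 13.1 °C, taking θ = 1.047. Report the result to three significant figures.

k_d(T₂) = k_d(T₁) · θ^(T₂−T₁) = 0.110 × 1.047^(13.1−20.0)
= 0.110 × 1.047^-6.90 = 0.110 × 0.7284 = 0.08012 d⁻¹.

k_d ≈ 0.0801 d⁻¹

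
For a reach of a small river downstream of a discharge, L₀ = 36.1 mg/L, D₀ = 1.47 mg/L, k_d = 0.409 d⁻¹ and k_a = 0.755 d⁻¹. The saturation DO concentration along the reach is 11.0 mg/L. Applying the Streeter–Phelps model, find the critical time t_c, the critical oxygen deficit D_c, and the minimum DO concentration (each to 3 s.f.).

With k_a/k_d = 1.846 and 1 − D₀(k_a−k_d)/(k_d L₀) = 0.9656,
t_c = ln(1.846 × 0.9656) / (0.755 − 0.409) = ln(1.782) / 0.3460 = 0.5779/0.3460 = 1.670 d.
D_c = (k_d/k_a) L₀ e^(−k_d t_c) = (0.409/0.755) × 36.1 × e^(−0.409×1.670) = 0.5417 × 36.1 × 0.5050 = 9.876 mg/L.
Minimum DO = C_s − D_c = 11.0 − 9.876 = 1.124 mg/L.

t_c ≈ 1.67 d; D_c ≈ 9.88 mg/L; min DO ≈ 1.12 mg/L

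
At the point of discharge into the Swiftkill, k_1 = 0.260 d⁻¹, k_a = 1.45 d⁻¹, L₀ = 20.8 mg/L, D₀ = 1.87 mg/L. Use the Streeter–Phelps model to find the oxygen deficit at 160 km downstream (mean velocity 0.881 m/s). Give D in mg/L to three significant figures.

Travel time t = x/v = 160 km / (0.881 m/s) = 160000 m / 0.881 m/s = 181600 s = 2.102 d.
k_1 L₀/(k_a−k_1) = 0.260×20.8/(1.45−0.260) = 5.408/1.190 = 4.545 mg/L.
e^(−k_1 t) = e^(−0.260×2.102) = 0.5790; e^(−k_a t) = e^(−1.45×2.102) = 0.04746.
D = 4.545 × (0.5790 − 0.04746) + 1.87 × 0.04746 = 2.415 + 0.08875 = 2.504 mg/L.

D ≈ 2.50 mg/L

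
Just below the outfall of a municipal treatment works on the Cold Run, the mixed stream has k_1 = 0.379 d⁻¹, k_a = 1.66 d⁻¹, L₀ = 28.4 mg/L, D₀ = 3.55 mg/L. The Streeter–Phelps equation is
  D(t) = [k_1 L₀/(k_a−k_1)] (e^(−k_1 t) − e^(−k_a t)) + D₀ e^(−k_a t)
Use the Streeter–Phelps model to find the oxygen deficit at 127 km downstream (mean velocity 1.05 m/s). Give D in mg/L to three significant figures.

Travel time t = x/v = 127 km / (1.05 m/s) = 127000 m / 1.05 m/s = 121000 s = 1.400 d.
k_1 L₀/(k_a−k_1) = 0.379×28.4/(1.66−0.379) = 10.76/1.281 = 8.402 mg/L.
e^(−k_1 t) = e^(−0.379×1.400) = 0.5883; e^(−k_a t) = e^(−1.66×1.400) = 0.09790.
D = 8.402 × (0.5883 − 0.09790) + 3.55 × 0.09790 = 4.120 + 0.3475 = 4.468 mg/L.

D ≈ 4.47 mg/L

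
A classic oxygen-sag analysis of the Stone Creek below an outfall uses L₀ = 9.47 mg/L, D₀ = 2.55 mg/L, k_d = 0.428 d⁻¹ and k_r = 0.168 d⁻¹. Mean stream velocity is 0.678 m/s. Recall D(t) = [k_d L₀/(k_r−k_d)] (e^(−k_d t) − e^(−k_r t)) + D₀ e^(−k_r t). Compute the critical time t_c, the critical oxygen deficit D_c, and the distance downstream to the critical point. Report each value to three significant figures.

t_c ≈ 3.01 d; D_c ≈ 6.64 mg/L; x_c ≈ 177 km

At the critical point dD/dt = 0, so k_d L₀ e^(−k_d t) = k_r D. Substituting D(t) from the Streeter–Phelps equation and solving for t gives
t_c = ln[(k_r/k_d)(1 − D₀(k_r−k_d)/(k_d L₀))] / (k_r−k_d).
Here k_r−k_d = -0.2600 d⁻¹ and 1 − D₀(k_r−k_d)/(k_d L₀) = 1 − 2.55×-0.2600/(0.428×9.47) = 1.164, so
t_c = ln(0.3925 × 1.164) / -0.2600 = -0.7837 / -0.2600 = 3.014 d.
D_c = (k_d/k_r) L₀ e^(−k_d t_c) = (0.428/0.168) × 9.47 × e^(−0.428×3.014) = 2.548 × 9.47 × 0.2753 = 6.641 mg/L.
x_c = v t_c = 0.678 m/s × 3.014 d × 86400 s/d = 176600 m ≈ 177 km.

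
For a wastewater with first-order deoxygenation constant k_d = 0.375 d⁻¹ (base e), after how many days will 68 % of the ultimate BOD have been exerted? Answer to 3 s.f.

y/L₀ = 1 − e^(−k_d t) = 0.68 ⇒ e^(−k_d t) = 0.320
t = −ln(0.320) / 0.375 = 1.139 / 0.375 = 3.038 d.

t ≈ 3.04 d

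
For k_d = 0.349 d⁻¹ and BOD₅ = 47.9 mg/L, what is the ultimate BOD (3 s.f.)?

BOD₅ = L₀(1 − e^(−5k_d)) ⇒ L₀ = BOD₅ / (1 − e^(−5×0.349))
= 47.9 / (1 − 0.1746) = 47.9 / 0.8254 = 58.04 mg/L.

L₀ ≈ 58.0 mg/L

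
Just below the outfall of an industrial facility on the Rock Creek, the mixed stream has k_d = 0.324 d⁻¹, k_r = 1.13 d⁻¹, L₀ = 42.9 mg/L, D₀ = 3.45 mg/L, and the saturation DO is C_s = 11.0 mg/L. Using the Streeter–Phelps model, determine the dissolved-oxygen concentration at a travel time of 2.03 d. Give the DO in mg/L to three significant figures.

k_d L₀/(k_r−k_d) = 0.324×42.9/(1.13−0.324) = 13.90/0.8060 = 17.25 mg/L.
e^(−k_d t) = e^(−0.324×2.030) = 0.5180; e^(−k_r t) = e^(−1.13×2.030) = 0.1009.
D = 17.25 × (0.5180 − 0.1009) + 3.45 × 0.1009 = 7.194 + 0.3480 = 7.542 mg/L.
DO = C_s − D = 11.0 − 7.542 = 3.458 mg/L.

DO ≈ 3.46 mg/L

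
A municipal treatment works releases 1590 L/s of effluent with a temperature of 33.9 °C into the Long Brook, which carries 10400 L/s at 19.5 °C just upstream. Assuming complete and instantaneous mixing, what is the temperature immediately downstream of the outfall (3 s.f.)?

Flow-weighted mixing: C = (Q_r C_r + Q_w C_w)/(Q_r + Q_w)
= (10400×19.5 + 1590×33.9)/(10400 + 1590) = 256700/11990 = 21.41 °C.

21.4 °C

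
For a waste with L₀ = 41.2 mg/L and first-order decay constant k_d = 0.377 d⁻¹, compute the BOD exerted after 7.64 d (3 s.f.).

y ≈ 38.9 mg/L

y_t = L₀(1 − e^(−k_d t)) = 41.2 × (1 − e^(−0.377×7.64))
= 41.2 × (1 − 0.05612) = 41.2 × 0.9439 = 38.89 mg/L.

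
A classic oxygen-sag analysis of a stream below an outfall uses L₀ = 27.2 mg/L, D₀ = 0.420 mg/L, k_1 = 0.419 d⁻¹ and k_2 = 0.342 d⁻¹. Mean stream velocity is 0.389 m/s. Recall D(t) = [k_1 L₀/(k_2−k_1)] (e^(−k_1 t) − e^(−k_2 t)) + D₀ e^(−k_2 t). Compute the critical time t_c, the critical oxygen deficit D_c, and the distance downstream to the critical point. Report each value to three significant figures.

t_c = [1/(k_2−k_1)] ln[(k_2/k_1)(1 − D₀(k_2−k_1)/(k_1 L₀))]
= [1/(0.342−0.419)] ln[(0.342/0.419)(1 − 0.420×-0.07700/(0.419×27.2))]
= (1/-0.07700) ln[0.8162 × 1.003] = -12.99 × ln(0.8185) = -12.99 × -0.2002 = 2.600 d.
D_c = (k_1/k_2) L₀ e^(−k_1 t_c) = (0.419/0.342) × 27.2 × e^(−0.419×2.600) = 1.225 × 27.2 × 0.3364 = 11.21 mg/L.
x_c = v t_c = 0.389 m/s × 2.600 d × 86400 s/d = 87400 m ≈ 87.4 km.

t_c ≈ 2.60 d; D_c ≈ 11.2 mg/L; x_c ≈ 87.4 km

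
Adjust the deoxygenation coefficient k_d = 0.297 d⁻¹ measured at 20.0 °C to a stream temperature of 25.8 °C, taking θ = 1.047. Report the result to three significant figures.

k_d ≈ 0.388 d⁻¹

k_d(T₂) = k_d(T₁) · θ^(T₂−T₁) = 0.297 × 1.047^(25.8−20.0)
= 0.297 × 1.047^5.80 = 0.297 × 1.305 = 0.3877 d⁻¹.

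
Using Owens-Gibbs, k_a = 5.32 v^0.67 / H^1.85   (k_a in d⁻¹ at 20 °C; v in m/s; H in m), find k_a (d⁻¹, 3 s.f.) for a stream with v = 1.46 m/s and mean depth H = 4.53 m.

k_a = 5.32 × 1.46^0.67 / 4.53^1.85 = 5.32 × 1.289 / 16.36 = 0.4190 d⁻¹.

k_a ≈ 0.419 d⁻¹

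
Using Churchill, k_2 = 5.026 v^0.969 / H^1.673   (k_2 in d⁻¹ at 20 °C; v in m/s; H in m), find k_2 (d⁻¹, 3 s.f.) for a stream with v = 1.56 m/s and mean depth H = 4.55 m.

k_2 = 5.026 × 1.56^0.969 / 4.55^1.673 = 5.026 × 1.539 / 12.61 = 0.6131 d⁻¹.

k_2 ≈ 0.613 d⁻¹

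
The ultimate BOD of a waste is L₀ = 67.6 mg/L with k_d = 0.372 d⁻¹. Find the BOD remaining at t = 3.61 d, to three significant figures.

L_t = L₀ e^(−k_d t) = 67.6 × e^(−0.372×3.61) = 67.6 × 0.2611 = 17.65 mg/L.

L ≈ 17.6 mg/L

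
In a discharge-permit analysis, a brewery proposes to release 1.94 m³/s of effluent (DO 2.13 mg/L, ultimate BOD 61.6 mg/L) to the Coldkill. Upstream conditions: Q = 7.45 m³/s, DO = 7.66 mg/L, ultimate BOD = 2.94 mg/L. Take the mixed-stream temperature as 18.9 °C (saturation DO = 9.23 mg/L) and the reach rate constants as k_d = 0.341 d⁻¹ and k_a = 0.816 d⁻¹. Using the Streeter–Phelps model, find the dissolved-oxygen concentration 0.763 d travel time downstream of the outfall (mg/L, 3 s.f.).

Mixed DO = (7.45×7.66 + 1.94×2.13)/(7.45+1.94) = 61.20/9.390 = 6.517 mg/L.
Mixed L₀ = (7.45×2.94 + 1.94×61.6)/(9.390) = 141.4/9.390 = 15.06 mg/L.
Initial deficit D₀ = C_s − DO₀ = 9.23 − 6.517 = 2.713 mg/L.
D(0.763) = [0.341×15.06/(0.816−0.341)](e^(−0.341×0.763) − e^(−0.816×0.763)) + 2.713 e^(−0.816×0.763)
= 10.81 × (0.7709 − 0.5365) + 2.713 × 0.5365 = 3.989 mg/L.
DO = 9.23 − 3.989 = 5.241 mg/L.

DO ≈ 5.24 mg/L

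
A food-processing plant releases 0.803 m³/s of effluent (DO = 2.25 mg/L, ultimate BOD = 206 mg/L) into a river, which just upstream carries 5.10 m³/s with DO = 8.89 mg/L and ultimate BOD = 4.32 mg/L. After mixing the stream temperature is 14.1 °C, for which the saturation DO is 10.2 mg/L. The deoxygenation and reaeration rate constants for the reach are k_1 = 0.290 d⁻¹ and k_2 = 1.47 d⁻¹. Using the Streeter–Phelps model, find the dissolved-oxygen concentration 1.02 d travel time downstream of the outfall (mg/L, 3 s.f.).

Mixed DO = (5.10×8.89 + 0.803×2.25)/(5.10+0.803) = 47.15/5.903 = 7.987 mg/L.
Mixed L₀ = (5.10×4.32 + 0.803×206)/(5.903) = 187.5/5.903 = 31.76 mg/L.
Initial deficit D₀ = C_s − DO₀ = 10.2 − 7.987 = 2.213 mg/L.
D(1.02) = [0.290×31.76/(1.47−0.290)](e^(−0.290×1.02) − e^(−1.47×1.02)) + 2.213 e^(−1.47×1.02)
= 7.804 × (0.7439 − 0.2233) + 2.213 × 0.2233 = 4.558 mg/L.
DO = 10.2 − 4.558 = 5.642 mg/L.

DO ≈ 5.64 mg/L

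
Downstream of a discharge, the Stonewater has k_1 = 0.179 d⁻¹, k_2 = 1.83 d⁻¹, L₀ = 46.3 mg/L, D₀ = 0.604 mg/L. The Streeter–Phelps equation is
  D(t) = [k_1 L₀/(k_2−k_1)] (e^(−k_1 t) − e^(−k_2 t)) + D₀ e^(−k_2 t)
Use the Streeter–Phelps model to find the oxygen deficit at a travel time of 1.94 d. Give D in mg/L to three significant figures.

k_1 L₀/(k_2−k_1) = 0.179×46.3/(1.83−0.179) = 8.288/1.651 = 5.020 mg/L.
e^(−k_1 t) = e^(−0.179×1.940) = 0.7066; e^(−k_2 t) = e^(−1.83×1.940) = 0.02872.
D = 5.020 × (0.7066 − 0.02872) + 0.604 × 0.02872 = 3.403 + 0.01735 = 3.420 mg/L.

D ≈ 3.42 mg/L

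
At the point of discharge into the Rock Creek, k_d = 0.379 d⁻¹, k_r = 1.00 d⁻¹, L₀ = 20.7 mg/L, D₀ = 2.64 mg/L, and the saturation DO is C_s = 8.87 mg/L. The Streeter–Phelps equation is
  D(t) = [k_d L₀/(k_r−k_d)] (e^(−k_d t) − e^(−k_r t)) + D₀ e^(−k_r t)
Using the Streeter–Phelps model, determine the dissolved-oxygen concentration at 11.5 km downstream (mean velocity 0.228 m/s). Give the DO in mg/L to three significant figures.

DO ≈ 4.32 mg/L

Travel time t = x/v = 11.5 km / (0.228 m/s) = 11500 m / 0.228 m/s = 50440 s = 0.5838 d.
k_d L₀/(k_r−k_d) = 0.379×20.7/(1.00−0.379) = 7.845/0.6210 = 12.63 mg/L.
e^(−k_d t) = e^(−0.379×0.5838) = 0.8015; e^(−k_r t) = e^(−1.00×0.5838) = 0.5578.
D = 12.63 × (0.8015 − 0.5578) + 2.64 × 0.5578 = 3.079 + 1.473 = 4.552 mg/L.
DO = C_s − D = 8.87 − 4.552 = 4.318 mg/L.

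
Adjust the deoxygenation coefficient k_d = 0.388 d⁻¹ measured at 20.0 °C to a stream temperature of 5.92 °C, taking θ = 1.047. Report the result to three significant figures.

k_d ≈ 0.203 d⁻¹

k_d(T₂) = k_d(T₁) · θ^(T₂−T₁) = 0.388 × 1.047^(5.92−20.0)
= 0.388 × 1.047^-14.1 = 0.388 × 0.5238 = 0.2032 d⁻¹.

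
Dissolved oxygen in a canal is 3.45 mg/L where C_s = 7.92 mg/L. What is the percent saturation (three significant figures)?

% saturation = C/C_s × 100 = 3.45/7.92 × 100 = 43.6 %.

43.6 % saturation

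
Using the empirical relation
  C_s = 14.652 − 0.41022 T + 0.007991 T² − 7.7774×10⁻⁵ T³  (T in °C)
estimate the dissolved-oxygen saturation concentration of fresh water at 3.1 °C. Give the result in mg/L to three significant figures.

C_s = 14.652 − 0.41022×3.1 + 0.007991×3.1² − 7.7774×10⁻⁵×3.1³ = 13.45 mg/L.

C_s ≈ 13.5 mg/L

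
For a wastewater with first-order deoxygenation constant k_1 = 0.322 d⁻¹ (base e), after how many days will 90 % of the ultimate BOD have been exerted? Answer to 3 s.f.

t ≈ 7.15 d

y/L₀ = 1 − e^(−k_1 t) = 0.90 ⇒ e^(−k_1 t) = 0.100
t = −ln(0.100) / 0.322 = 2.303 / 0.322 = 7.151 d.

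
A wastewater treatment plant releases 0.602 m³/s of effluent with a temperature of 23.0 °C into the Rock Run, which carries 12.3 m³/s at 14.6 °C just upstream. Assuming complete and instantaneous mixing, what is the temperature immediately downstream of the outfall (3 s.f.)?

15.0 °C

Flow-weighted mixing: C = (Q_r C_r + Q_w C_w)/(Q_r + Q_w)
= (12.3×14.6 + 0.602×23.0)/(12.3 + 0.602) = 193.4/12.90 = 14.99 °C.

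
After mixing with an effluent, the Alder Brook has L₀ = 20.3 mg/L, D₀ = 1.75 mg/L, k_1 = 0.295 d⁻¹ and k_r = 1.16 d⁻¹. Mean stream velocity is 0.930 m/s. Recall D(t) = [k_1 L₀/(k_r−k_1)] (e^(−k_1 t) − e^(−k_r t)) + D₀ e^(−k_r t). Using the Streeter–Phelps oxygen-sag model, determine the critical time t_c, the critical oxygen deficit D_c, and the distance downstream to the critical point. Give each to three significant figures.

t_c ≈ 1.25 d; D_c ≈ 3.57 mg/L; x_c ≈ 100 km

t_c = [1/(k_r−k_1)] ln[(k_r/k_1)(1 − D₀(k_r−k_1)/(k_1 L₀))]
= [1/(1.16−0.295)] ln[(1.16/0.295)(1 − 1.75×0.8650/(0.295×20.3))]
= (1/0.8650) ln[3.932 × 0.7472] = 1.156 × ln(2.938) = 1.156 × 1.078 = 1.246 d.
L(t_c) = L₀ e^(−k_1 t_c) = 20.3 × 0.6924 = 14.06 mg/L, and at the critical point k_r D_c = k_1 L, so D_c = (0.295/1.16) × 14.06 = 3.575 mg/L.
x_c = v t_c = 0.930 m/s × 1.246 d × 86400 s/d = 100100 m ≈ 100 km.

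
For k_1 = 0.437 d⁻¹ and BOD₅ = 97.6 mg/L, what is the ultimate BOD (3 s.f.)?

BOD₅ = L₀(1 − e^(−5k_1)) ⇒ L₀ = BOD₅ / (1 − e^(−5×0.437))
= 97.6 / (1 − 0.1125) = 97.6 / 0.8875 = 110.0 mg/L.

L₀ ≈ 110 mg/L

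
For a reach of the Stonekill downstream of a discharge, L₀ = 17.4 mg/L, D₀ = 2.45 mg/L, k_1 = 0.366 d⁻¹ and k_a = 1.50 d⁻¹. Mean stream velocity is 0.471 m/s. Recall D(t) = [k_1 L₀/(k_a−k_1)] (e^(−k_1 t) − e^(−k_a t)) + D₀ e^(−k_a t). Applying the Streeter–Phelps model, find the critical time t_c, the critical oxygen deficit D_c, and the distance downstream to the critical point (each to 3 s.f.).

t_c ≈ 0.738 d; D_c ≈ 3.24 mg/L; x_c ≈ 30.1 km

At the critical point dD/dt = 0, so k_1 L₀ e^(−k_1 t) = k_a D. Substituting D(t) from the Streeter–Phelps equation and solving for t gives
t_c = ln[(k_a/k_1)(1 − D₀(k_a−k_1)/(k_1 L₀))] / (k_a−k_1).
Here k_a−k_1 = 1.134 d⁻¹ and 1 − D₀(k_a−k_1)/(k_1 L₀) = 1 − 2.45×1.134/(0.366×17.4) = 0.5637, so
t_c = ln(4.098 × 0.5637) / 1.134 = 0.8374 / 1.134 = 0.7385 d.
L(t_c) = L₀ e^(−k_1 t_c) = 17.4 × 0.7632 = 13.28 mg/L, and at the critical point k_a D_c = k_1 L, so D_c = (0.366/1.50) × 13.28 = 3.240 mg/L.
x_c = v t_c = 0.471 m/s × 0.7385 d × 86400 s/d = 30050 m ≈ 30.1 km.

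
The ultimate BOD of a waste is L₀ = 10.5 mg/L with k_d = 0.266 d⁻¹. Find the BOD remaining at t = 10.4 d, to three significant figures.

L_t = L₀ e^(−k_d t) = 10.5 × e^(−0.266×10.4) = 10.5 × 0.06289 = 0.6603 mg/L.

L ≈ 0.660 mg/L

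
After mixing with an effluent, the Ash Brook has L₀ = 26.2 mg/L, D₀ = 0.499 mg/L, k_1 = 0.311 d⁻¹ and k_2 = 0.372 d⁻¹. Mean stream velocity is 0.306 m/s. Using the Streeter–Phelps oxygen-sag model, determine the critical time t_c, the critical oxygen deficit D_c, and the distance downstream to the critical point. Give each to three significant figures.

t_c ≈ 2.87 d; D_c ≈ 8.96 mg/L; x_c ≈ 76.0 km

With k_2/k_1 = 1.196 and 1 − D₀(k_2−k_1)/(k_1 L₀) = 0.9963,
t_c = ln(1.196 × 0.9963) / (0.372 − 0.311) = ln(1.192) / 0.06100 = 0.1754/0.06100 = 2.875 d.
L(t_c) = L₀ e^(−k_1 t_c) = 26.2 × 0.4090 = 10.72 mg/L, and at the critical point k_2 D_c = k_1 L, so D_c = (0.311/0.372) × 10.72 = 8.959 mg/L.
x_c = v t_c = 0.306 m/s × 2.875 d × 86400 s/d = 76000 m ≈ 76.0 km.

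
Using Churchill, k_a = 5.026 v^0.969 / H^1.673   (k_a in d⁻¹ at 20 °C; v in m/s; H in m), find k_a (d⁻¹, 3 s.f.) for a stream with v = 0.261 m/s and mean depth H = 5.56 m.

k_a = 5.026 × 0.261^0.969 / 5.56^1.673 = 5.026 × 0.2721 / 17.64 = 0.07752 d⁻¹.

k_a ≈ 0.0775 d⁻¹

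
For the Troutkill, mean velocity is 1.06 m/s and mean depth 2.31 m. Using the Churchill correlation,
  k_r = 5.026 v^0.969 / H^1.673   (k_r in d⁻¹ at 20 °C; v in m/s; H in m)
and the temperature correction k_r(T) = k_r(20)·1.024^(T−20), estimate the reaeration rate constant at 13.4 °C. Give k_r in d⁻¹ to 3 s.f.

k_r(20) = 5.026 × 1.06^0.969 / 2.31^1.673 = 5.026 × 1.058 / 4.058 = 1.310 d⁻¹.
k_r(13.4) = 1.310 × 1.024^(13.4−20) = 1.310 × 0.8551 = 1.121 d⁻¹.

k_r ≈ 1.12 d⁻¹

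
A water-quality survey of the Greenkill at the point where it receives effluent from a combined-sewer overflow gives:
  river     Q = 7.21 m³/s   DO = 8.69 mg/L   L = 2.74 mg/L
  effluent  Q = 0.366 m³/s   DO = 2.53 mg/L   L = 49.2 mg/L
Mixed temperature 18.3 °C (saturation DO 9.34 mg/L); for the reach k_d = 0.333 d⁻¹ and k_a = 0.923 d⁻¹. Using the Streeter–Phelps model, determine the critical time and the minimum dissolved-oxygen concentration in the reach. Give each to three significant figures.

t_c ≈ 1.03 d; minimum DO ≈ 8.06 mg/L

Mixed DO = (7.21×8.69 + 0.366×2.53)/(7.21+0.366) = 63.58/7.576 = 8.392 mg/L.
Mixed L₀ = (7.21×2.74 + 0.366×49.2)/(7.576) = 37.76/7.576 = 4.985 mg/L.
Initial deficit D₀ = C_s − DO₀ = 9.34 − 8.392 = 0.9476 mg/L.
t_c = (1/0.5900) ln[(0.923/0.333)(1 − 0.9476×0.5900/(0.333×4.985))] = 1.695 × ln(1.838) = 1.032 d.
D_c = (0.333/0.923) × 4.985 × e^(−0.333×1.032) = 0.3608 × 4.985 × 0.7092 = 1.275 mg/L.
Minimum DO = 9.34 − 1.275 = 8.065 mg/L.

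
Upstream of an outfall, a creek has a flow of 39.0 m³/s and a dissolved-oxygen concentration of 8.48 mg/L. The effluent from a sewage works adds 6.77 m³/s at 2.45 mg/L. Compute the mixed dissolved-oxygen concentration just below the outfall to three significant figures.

Flow-weighted mixing: C = (Q_r C_r + Q_w C_w)/(Q_r + Q_w)
= (39.0×8.48 + 6.77×2.45)/(39.0 + 6.77) = 347.3/45.77 = 7.588 mg/L.

7.59 mg/L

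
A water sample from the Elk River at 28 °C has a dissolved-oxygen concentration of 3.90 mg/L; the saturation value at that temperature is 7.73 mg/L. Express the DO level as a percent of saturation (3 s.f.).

50.5 % saturation

% saturation = C/C_s × 100 = 3.90/7.73 × 100 = 50.5 %.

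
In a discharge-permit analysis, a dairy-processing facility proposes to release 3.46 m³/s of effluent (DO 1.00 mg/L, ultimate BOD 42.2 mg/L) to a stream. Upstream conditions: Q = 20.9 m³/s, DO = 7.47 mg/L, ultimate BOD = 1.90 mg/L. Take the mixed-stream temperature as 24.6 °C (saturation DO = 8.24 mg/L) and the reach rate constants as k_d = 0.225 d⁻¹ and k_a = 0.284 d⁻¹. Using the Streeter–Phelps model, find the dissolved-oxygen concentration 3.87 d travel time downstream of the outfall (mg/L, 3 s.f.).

DO ≈ 5.19 mg/L

Mixed DO = (20.9×7.47 + 3.46×1.00)/(20.9+3.46) = 159.6/24.36 = 6.551 mg/L.
Mixed L₀ = (20.9×1.90 + 3.46×42.2)/(24.36) = 185.7/24.36 = 7.624 mg/L.
Initial deficit D₀ = C_s − DO₀ = 8.24 − 6.551 = 1.689 mg/L.
D(3.87) = [0.225×7.624/(0.284−0.225)](e^(−0.225×3.87) − e^(−0.284×3.87)) + 1.689 e^(−0.284×3.87)
= 29.07 × (0.4186 − 0.3332) + 1.689 × 0.3332 = 3.047 mg/L.
DO = 8.24 − 3.047 = 5.193 mg/L.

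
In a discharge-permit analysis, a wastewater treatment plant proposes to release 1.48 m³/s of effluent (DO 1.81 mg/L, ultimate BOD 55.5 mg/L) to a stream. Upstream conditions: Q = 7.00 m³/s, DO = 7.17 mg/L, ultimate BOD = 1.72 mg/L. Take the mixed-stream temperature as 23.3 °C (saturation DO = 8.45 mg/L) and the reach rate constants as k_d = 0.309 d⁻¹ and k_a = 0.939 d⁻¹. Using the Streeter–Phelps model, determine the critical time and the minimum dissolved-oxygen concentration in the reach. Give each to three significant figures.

Mixed DO = (7.00×7.17 + 1.48×1.81)/(7.00+1.48) = 52.87/8.480 = 6.235 mg/L.
Mixed L₀ = (7.00×1.72 + 1.48×55.5)/(8.480) = 94.18/8.480 = 11.11 mg/L.
Initial deficit D₀ = C_s − DO₀ = 8.45 − 6.235 = 2.215 mg/L.
t_c = (1/0.6300) ln[(0.939/0.309)(1 − 2.215×0.6300/(0.309×11.11))] = 1.587 × ln(1.803) = 0.9356 d.
D_c = (0.309/0.939) × 11.11 × e^(−0.309×0.9356) = 0.3291 × 11.11 × 0.7489 = 2.737 mg/L.
Minimum DO = 8.45 − 2.737 = 5.713 mg/L.

t_c ≈ 0.936 d; minimum DO ≈ 5.71 mg/L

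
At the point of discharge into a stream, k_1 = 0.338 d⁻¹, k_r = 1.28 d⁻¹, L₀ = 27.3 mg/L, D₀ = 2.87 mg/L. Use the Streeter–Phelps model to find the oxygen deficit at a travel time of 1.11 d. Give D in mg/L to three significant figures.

k_1 L₀/(k_r−k_1) = 0.338×27.3/(1.28−0.338) = 9.227/0.9420 = 9.796 mg/L.
e^(−k_1 t) = e^(−0.338×1.110) = 0.6872; e^(−k_r t) = e^(−1.28×1.110) = 0.2415.
D = 9.796 × (0.6872 − 0.2415) + 2.87 × 0.2415 = 4.365 + 0.6932 = 5.058 mg/L.

D ≈ 5.06 mg/L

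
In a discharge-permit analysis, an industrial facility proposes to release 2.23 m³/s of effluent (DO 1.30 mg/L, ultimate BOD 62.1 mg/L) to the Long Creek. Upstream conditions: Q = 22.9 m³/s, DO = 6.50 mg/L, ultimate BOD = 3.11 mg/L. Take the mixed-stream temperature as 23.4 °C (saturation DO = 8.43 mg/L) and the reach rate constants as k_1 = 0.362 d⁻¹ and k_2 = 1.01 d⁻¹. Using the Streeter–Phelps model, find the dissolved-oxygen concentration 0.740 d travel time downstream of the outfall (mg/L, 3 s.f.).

DO ≈ 5.94 mg/L

Mixed DO = (22.9×6.50 + 2.23×1.30)/(22.9+2.23) = 151.7/25.13 = 6.039 mg/L.
Mixed L₀ = (22.9×3.11 + 2.23×62.1)/(25.13) = 209.7/25.13 = 8.345 mg/L.
Initial deficit D₀ = C_s − DO₀ = 8.43 − 6.039 = 2.391 mg/L.
D(0.740) = [0.362×8.345/(1.01−0.362)](e^(−0.362×0.740) − e^(−1.01×0.740)) + 2.391 e^(−1.01×0.740)
= 4.662 × (0.7650 − 0.4736) + 2.391 × 0.4736 = 2.491 mg/L.
DO = 8.43 − 2.491 = 5.939 mg/L.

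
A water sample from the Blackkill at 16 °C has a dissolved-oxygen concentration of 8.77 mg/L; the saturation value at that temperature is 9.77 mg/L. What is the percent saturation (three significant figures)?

89.8 % saturation

% saturation = C/C_s × 100 = 8.77/9.77 × 100 = 89.8 %.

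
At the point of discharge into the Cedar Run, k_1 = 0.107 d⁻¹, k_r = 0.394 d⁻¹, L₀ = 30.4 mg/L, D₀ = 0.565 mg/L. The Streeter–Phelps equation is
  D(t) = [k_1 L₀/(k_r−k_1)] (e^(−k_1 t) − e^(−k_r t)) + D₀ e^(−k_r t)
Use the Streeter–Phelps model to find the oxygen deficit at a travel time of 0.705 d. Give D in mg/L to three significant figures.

k_1 L₀/(k_r−k_1) = 0.107×30.4/(0.394−0.107) = 3.253/0.2870 = 11.33 mg/L.
e^(−k_1 t) = e^(−0.107×0.7050) = 0.9273; e^(−k_r t) = e^(−0.394×0.7050) = 0.7575.
D = 11.33 × (0.9273 − 0.7575) + 0.565 × 0.7575 = 1.925 + 0.4280 = 2.353 mg/L.

D ≈ 2.35 mg/L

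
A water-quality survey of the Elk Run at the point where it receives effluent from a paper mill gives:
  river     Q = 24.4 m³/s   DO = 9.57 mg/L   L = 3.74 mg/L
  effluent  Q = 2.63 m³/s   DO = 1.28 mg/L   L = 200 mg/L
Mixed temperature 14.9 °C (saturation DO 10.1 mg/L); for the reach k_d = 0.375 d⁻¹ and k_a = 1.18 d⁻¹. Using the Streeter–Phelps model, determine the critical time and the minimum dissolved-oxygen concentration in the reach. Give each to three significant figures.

Mixed DO = (24.4×9.57 + 2.63×1.28)/(24.4+2.63) = 236.9/27.03 = 8.763 mg/L.
Mixed L₀ = (24.4×3.74 + 2.63×200)/(27.03) = 617.3/27.03 = 22.84 mg/L.
Initial deficit D₀ = C_s − DO₀ = 10.1 − 8.763 = 1.337 mg/L.
t_c = (1/0.8050) ln[(1.18/0.375)(1 − 1.337×0.8050/(0.375×22.84))] = 1.242 × ln(2.751) = 1.257 d.
D_c = (0.375/1.18) × 22.84 × e^(−0.375×1.257) = 0.3178 × 22.84 × 0.6241 = 4.529 mg/L.
Minimum DO = 10.1 − 4.529 = 5.571 mg/L.

t_c ≈ 1.26 d; minimum DO ≈ 5.57 mg/L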